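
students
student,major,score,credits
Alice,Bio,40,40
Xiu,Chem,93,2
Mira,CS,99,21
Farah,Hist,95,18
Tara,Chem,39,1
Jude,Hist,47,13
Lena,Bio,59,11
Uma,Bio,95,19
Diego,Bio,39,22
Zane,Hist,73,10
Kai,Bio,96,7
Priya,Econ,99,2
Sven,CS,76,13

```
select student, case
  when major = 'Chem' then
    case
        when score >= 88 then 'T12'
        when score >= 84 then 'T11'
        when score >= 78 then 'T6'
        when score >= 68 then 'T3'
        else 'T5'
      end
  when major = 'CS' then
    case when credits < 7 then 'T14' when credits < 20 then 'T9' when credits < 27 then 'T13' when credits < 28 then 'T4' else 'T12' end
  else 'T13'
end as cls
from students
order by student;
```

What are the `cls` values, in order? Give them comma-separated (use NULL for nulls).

student=Alice: major='Bio' → outer ELSE → T13
student=Diego: major='Bio' → outer ELSE → T13
student=Farah: major='Hist' → outer ELSE → T13
student=Jude: major='Hist' → outer ELSE → T13
student=Kai: major='Bio' → outer ELSE → T13
student=Lena: major='Bio' → outer ELSE → T13
student=Mira: major='CS' → inner[credits < 27] → T13
student=Priya: major='Econ' → outer ELSE → T13
student=Sven: major='CS' → inner[credits < 20] → T9
student=Tara: major='Chem' → inner[ELSE] → T5
student=Uma: major='Bio' → outer ELSE → T13
student=Xiu: major='Chem' → inner[score >= 88] → T12
student=Zane: major='Hist' → outer ELSE → T13

T13, T13, T13, T13, T13, T13, T13, T13, T9, T5, T13, T12, T13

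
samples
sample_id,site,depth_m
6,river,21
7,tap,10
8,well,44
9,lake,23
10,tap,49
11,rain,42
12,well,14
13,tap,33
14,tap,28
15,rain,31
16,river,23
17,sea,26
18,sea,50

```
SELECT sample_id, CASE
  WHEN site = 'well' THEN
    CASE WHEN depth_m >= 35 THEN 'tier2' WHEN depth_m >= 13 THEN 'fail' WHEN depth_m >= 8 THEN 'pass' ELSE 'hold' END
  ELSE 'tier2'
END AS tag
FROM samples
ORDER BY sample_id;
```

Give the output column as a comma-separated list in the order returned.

sample_id=6: site='river' → outer ELSE → tier2
sample_id=7: site='tap' → outer ELSE → tier2
sample_id=8: site='well' → inner[depth_m >= 35] → tier2
sample_id=9: site='lake' → outer ELSE → tier2
sample_id=10: site='tap' → outer ELSE → tier2
sample_id=11: site='rain' → outer ELSE → tier2
sample_id=12: site='well' → inner[depth_m >= 13] → fail
sample_id=13: site='tap' → outer ELSE → tier2
sample_id=14: site='tap' → outer ELSE → tier2
sample_id=15: site='rain' → outer ELSE → tier2
sample_id=16: site='river' → outer ELSE → tier2
sample_id=17: site='sea' → outer ELSE → tier2
sample_id=18: site='sea' → outer ELSE → tier2

tier2, tier2, tier2, tier2, tier2, tier2, fail, tier2, tier2, tier2, tier2, tier2, tier2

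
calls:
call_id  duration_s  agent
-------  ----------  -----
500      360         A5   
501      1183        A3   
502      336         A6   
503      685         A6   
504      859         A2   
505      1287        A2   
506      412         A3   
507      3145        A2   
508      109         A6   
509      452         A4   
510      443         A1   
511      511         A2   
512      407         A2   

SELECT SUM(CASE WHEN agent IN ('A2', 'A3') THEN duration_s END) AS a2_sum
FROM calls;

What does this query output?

7804

call_id=500: ✗
call_id=501: ✓ → 1183
call_id=502: ✗
call_id=503: ✗
call_id=504: ✓ → 859
call_id=505: ✓ → 1287
call_id=506: ✓ → 412
call_id=507: ✓ → 3145
call_id=508: ✗
call_id=509: ✗
call_id=510: ✗
call_id=511: ✓ → 511
call_id=512: ✓ → 407
a2_sum = 1183 + 859 + 1287 + 412 + 3145 + 511 + 407 = 7804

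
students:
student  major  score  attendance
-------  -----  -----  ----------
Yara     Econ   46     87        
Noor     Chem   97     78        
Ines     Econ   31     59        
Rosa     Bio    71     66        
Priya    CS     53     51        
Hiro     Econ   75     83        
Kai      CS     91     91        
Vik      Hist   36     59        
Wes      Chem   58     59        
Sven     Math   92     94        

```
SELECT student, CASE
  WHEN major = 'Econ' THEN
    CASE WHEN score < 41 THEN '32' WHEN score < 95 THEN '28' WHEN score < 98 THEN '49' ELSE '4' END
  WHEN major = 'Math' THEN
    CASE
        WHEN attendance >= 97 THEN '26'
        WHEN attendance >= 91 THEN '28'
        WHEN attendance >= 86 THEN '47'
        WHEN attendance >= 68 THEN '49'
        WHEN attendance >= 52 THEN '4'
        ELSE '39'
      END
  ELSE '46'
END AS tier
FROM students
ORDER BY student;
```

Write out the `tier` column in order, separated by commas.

28, 32, 46, 46, 46, 46, 28, 46, 46, 28

student=Hiro: major='Econ' → inner[score < 95] → 28
student=Ines: major='Econ' → inner[score < 41] → 32
student=Kai: major='CS' → outer ELSE → 46
student=Noor: major='Chem' → outer ELSE → 46
student=Priya: major='CS' → outer ELSE → 46
student=Rosa: major='Bio' → outer ELSE → 46
student=Sven: major='Math' → inner[attendance >= 91] → 28
student=Vik: major='Hist' → outer ELSE → 46
student=Wes: major='Chem' → outer ELSE → 46
student=Yara: major='Econ' → inner[score < 95] → 28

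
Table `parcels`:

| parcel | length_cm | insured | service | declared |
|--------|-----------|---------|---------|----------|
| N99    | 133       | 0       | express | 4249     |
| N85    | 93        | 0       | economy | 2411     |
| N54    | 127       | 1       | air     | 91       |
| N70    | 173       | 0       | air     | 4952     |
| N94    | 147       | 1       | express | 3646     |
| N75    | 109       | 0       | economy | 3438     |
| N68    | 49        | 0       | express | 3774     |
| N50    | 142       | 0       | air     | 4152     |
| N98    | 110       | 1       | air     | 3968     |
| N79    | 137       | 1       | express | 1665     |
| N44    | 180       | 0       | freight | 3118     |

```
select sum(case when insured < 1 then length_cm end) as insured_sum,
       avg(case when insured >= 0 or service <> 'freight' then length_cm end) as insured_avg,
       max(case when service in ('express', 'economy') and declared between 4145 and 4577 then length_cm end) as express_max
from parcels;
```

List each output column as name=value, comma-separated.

[insured_sum: insured < 1]
parcel=N99: ✓ → 133
parcel=N85: ✓ → 93
parcel=N54: ✗
parcel=N70: ✓ → 173
parcel=N94: ✗
parcel=N75: ✓ → 109
parcel=N68: ✓ → 49
parcel=N50: ✓ → 142
parcel=N98: ✗
parcel=N79: ✗
parcel=N44: ✓ → 180
insured_sum = 133 + 93 + 173 + 109 + 49 + 142 + 180 = 879
—
[insured_avg: insured >= 0 or service <> 'freight']
parcel=N99: ✓ → 133
parcel=N85: ✓ → 93
parcel=N54: ✓ → 127
parcel=N70: ✓ → 173
parcel=N94: ✓ → 147
parcel=N75: ✓ → 109
parcel=N68: ✓ → 49
parcel=N50: ✓ → 142
parcel=N98: ✓ → 110
parcel=N79: ✓ → 137
parcel=N44: ✓ → 180
insured_avg = (133 + 93 + 127 + 173 + 147 + 109 + 49 + 142 + 110 + 137 + 180) / 11 = 127.2727272727
—
[express_max: service in ('express', 'economy') and declared between 4145 and 4577]
parcel=N99: ✓ → 133
parcel=N85: ✗
parcel=N54: ✗
parcel=N70: ✗
parcel=N94: ✗
parcel=N75: ✗
parcel=N68: ✗
parcel=N50: ✗
parcel=N98: ✗
parcel=N79: ✗
parcel=N44: ✗
express_max = MAX(133) = 133

insured_sum=879, insured_avg=127.2727272727, express_max=133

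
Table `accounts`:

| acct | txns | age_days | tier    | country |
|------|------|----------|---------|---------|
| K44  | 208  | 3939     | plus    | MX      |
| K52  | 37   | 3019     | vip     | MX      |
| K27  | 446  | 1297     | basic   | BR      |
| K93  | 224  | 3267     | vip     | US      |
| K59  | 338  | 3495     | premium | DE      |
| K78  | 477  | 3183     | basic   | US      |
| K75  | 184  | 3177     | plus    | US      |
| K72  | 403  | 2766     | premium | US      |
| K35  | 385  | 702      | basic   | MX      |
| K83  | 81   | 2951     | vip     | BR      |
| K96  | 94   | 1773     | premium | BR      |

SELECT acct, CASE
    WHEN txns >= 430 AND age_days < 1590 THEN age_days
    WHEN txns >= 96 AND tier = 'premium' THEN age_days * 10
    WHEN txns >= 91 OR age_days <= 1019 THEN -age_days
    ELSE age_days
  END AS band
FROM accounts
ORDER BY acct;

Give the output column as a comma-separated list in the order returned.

1297, -702, -3939, 3019, 34950, 27660, -3177, -3183, 2951, -3267, -1773

acct=K27: txns >= 430 AND age_days < 1590 → 1297
acct=K35: txns >= 91 OR age_days <= 1019 → -702
acct=K44: txns >= 91 OR age_days <= 1019 → -3939
acct=K52: ELSE → 3019
acct=K59: txns >= 96 AND tier = 'premium' → 34950
acct=K72: txns >= 96 AND tier = 'premium' → 27660
acct=K75: txns >= 91 OR age_days <= 1019 → -3177
acct=K78: txns >= 91 OR age_days <= 1019 → -3183
acct=K83: ELSE → 2951
acct=K93: txns >= 91 OR age_days <= 1019 → -3267
acct=K96: txns >= 91 OR age_days <= 1019 → -1773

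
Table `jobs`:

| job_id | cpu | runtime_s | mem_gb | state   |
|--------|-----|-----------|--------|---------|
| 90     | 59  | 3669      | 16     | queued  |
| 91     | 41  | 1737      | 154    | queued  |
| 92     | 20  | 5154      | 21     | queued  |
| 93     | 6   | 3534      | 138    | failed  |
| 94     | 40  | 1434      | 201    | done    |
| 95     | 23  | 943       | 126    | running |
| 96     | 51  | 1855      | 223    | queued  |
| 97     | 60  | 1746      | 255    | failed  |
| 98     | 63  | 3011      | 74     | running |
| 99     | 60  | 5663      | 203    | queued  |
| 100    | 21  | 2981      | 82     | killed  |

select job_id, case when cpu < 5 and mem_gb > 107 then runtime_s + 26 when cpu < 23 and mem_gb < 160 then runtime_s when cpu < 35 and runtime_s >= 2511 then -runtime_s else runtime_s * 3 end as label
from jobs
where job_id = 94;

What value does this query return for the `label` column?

job_id = 94: cpu=40, runtime_s=1434, mem_gb=201, state=done.
cpu < 5 and mem_gb > 107 → false
cpu < 23 and mem_gb < 160 → false
cpu < 35 and runtime_s >= 2511 → false
No prior WHEN matched → ELSE → 4302

4302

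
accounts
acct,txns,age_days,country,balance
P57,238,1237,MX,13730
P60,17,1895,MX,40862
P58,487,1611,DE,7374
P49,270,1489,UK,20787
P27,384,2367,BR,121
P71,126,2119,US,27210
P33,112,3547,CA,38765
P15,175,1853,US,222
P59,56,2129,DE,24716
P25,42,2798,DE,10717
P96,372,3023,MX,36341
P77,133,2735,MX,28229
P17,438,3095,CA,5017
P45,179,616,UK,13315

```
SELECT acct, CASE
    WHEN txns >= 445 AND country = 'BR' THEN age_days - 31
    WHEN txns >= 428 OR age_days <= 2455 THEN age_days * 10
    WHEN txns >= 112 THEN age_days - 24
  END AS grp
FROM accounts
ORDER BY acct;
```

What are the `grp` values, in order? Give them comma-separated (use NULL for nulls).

acct=P15: txns >= 428 OR age_days <= 2455 → 18530
acct=P17: txns >= 428 OR age_days <= 2455 → 30950
acct=P25: (no match → NULL) → NULL
acct=P27: txns >= 428 OR age_days <= 2455 → 23670
acct=P33: txns >= 112 → 3523
acct=P45: txns >= 428 OR age_days <= 2455 → 6160
acct=P49: txns >= 428 OR age_days <= 2455 → 14890
acct=P57: txns >= 428 OR age_days <= 2455 → 12370
acct=P58: txns >= 428 OR age_days <= 2455 → 16110
acct=P59: txns >= 428 OR age_days <= 2455 → 21290
acct=P60: txns >= 428 OR age_days <= 2455 → 18950
acct=P71: txns >= 428 OR age_days <= 2455 → 21190
acct=P77: txns >= 112 → 2711
acct=P96: txns >= 112 → 2999

18530, 30950, NULL, 23670, 3523, 6160, 14890, 12370, 16110, 21290, 18950, 21190, 2711, 2999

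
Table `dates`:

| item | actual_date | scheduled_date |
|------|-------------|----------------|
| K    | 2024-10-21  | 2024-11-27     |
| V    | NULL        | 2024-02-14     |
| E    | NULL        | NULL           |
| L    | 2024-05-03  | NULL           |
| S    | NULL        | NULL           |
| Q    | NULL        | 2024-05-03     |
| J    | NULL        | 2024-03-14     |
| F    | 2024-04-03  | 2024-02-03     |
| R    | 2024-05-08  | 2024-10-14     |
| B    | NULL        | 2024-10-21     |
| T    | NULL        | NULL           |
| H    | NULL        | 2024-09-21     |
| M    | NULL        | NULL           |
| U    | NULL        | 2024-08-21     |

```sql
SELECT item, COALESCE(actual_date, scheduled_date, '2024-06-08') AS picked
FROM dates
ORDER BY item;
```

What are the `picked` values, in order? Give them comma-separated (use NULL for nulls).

item=B: actual_date=NULL, scheduled_date=2024-10-21 → 2024-10-21
item=E: actual_date=NULL, scheduled_date=NULL, → literal 2024-06-08 → 2024-06-08
item=F: actual_date=2024-04-03 → 2024-04-03
item=H: actual_date=NULL, scheduled_date=2024-09-21 → 2024-09-21
item=J: actual_date=NULL, scheduled_date=2024-03-14 → 2024-03-14
item=K: actual_date=2024-10-21 → 2024-10-21
item=L: actual_date=2024-05-03 → 2024-05-03
item=M: actual_date=NULL, scheduled_date=NULL, → literal 2024-06-08 → 2024-06-08
item=Q: actual_date=NULL, scheduled_date=2024-05-03 → 2024-05-03
item=R: actual_date=2024-05-08 → 2024-05-08
item=S: actual_date=NULL, scheduled_date=NULL, → literal 2024-06-08 → 2024-06-08
item=T: actual_date=NULL, scheduled_date=NULL, → literal 2024-06-08 → 2024-06-08
item=U: actual_date=NULL, scheduled_date=2024-08-21 → 2024-08-21
item=V: actual_date=NULL, scheduled_date=2024-02-14 → 2024-02-14

2024-10-21, 2024-06-08, 2024-04-03, 2024-09-21, 2024-03-14, 2024-10-21, 2024-05-03, 2024-06-08, 2024-05-03, 2024-05-08, 2024-06-08, 2024-06-08, 2024-08-21, 2024-02-14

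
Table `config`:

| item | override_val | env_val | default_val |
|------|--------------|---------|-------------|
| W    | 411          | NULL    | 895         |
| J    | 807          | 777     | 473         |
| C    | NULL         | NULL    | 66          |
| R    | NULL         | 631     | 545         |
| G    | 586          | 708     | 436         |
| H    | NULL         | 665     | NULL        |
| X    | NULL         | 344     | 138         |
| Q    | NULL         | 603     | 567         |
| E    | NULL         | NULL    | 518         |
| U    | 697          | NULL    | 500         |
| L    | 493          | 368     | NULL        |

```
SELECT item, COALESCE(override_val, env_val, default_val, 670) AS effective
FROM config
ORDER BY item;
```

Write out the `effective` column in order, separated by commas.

66, 518, 586, 665, 807, 493, 603, 631, 697, 411, 344

item=C: override_val=NULL, env_val=NULL, default_val=66 → 66
item=E: override_val=NULL, env_val=NULL, default_val=518 → 518
item=G: override_val=586 → 586
item=H: override_val=NULL, env_val=665 → 665
item=J: override_val=807 → 807
item=L: override_val=493 → 493
item=Q: override_val=NULL, env_val=603 → 603
item=R: override_val=NULL, env_val=631 → 631
item=U: override_val=697 → 697
item=W: override_val=411 → 411
item=X: override_val=NULL, env_val=344 → 344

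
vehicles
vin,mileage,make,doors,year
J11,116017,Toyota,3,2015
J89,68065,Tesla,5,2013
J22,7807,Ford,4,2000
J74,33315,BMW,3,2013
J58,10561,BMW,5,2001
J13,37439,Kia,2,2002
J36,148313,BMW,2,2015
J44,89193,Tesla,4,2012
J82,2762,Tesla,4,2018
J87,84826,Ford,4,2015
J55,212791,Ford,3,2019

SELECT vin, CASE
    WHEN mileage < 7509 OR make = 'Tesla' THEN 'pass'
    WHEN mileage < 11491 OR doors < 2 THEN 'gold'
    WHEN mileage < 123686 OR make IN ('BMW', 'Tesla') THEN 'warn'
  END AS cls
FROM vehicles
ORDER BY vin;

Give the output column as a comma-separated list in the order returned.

vin=J11: mileage < 123686 OR make IN ('BMW', 'Tesla') → warn
vin=J13: mileage < 123686 OR make IN ('BMW', 'Tesla') → warn
vin=J22: mileage < 11491 OR doors < 2 → gold
vin=J36: mileage < 123686 OR make IN ('BMW', 'Tesla') → warn
vin=J44: mileage < 7509 OR make = 'Tesla' → pass
vin=J55: (no match → NULL) → NULL
vin=J58: mileage < 11491 OR doors < 2 → gold
vin=J74: mileage < 123686 OR make IN ('BMW', 'Tesla') → warn
vin=J82: mileage < 7509 OR make = 'Tesla' → pass
vin=J87: mileage < 123686 OR make IN ('BMW', 'Tesla') → warn
vin=J89: mileage < 7509 OR make = 'Tesla' → pass

warn, warn, gold, warn, pass, NULL, gold, warn, pass, warn, pass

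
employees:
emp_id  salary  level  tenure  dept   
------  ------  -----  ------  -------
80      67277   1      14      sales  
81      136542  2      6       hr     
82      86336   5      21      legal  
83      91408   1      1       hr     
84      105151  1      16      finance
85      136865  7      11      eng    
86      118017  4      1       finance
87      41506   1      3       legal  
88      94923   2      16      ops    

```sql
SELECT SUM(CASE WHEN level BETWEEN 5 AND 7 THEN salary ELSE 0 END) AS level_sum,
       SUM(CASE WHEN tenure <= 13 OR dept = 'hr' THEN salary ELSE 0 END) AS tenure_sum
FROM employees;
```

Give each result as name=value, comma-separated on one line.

level_sum=223201, tenure_sum=524338

[level_sum: level BETWEEN 5 AND 7]
emp_id=80: ✗
emp_id=81: ✗
emp_id=82: ✓ → 86336
emp_id=83: ✗
emp_id=84: ✗
emp_id=85: ✓ → 136865
emp_id=86: ✗
emp_id=87: ✗
emp_id=88: ✗
level_sum = 86336 + 136865 = 223201
—
[tenure_sum: tenure <= 13 OR dept = 'hr']
emp_id=80: ✗
emp_id=81: ✓ → 136542
emp_id=82: ✗
emp_id=83: ✓ → 91408
emp_id=84: ✗
emp_id=85: ✓ → 136865
emp_id=86: ✓ → 118017
emp_id=87: ✓ → 41506
emp_id=88: ✗
tenure_sum = 136542 + 91408 + 136865 + 118017 + 41506 = 524338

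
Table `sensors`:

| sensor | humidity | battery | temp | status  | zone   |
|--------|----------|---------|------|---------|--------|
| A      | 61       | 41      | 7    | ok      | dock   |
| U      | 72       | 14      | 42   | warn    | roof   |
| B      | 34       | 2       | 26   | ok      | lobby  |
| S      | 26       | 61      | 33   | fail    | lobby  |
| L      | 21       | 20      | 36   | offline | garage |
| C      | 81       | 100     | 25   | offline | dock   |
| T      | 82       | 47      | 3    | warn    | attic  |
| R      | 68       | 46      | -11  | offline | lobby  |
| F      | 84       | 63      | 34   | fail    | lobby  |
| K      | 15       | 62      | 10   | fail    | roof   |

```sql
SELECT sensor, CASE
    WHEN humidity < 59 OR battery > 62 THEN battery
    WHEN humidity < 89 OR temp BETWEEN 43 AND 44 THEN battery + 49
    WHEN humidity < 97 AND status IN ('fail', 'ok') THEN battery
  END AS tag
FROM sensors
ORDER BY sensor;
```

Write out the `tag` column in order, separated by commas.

sensor=A: humidity < 89 OR temp BETWEEN 43 AND 44 → 90
sensor=B: humidity < 59 OR battery > 62 → 2
sensor=C: humidity < 59 OR battery > 62 → 100
sensor=F: humidity < 59 OR battery > 62 → 63
sensor=K: humidity < 59 OR battery > 62 → 62
sensor=L: humidity < 59 OR battery > 62 → 20
sensor=R: humidity < 89 OR temp BETWEEN 43 AND 44 → 95
sensor=S: humidity < 59 OR battery > 62 → 61
sensor=T: humidity < 89 OR temp BETWEEN 43 AND 44 → 96
sensor=U: humidity < 89 OR temp BETWEEN 43 AND 44 → 63

90, 2, 100, 63, 62, 20, 95, 61, 96, 63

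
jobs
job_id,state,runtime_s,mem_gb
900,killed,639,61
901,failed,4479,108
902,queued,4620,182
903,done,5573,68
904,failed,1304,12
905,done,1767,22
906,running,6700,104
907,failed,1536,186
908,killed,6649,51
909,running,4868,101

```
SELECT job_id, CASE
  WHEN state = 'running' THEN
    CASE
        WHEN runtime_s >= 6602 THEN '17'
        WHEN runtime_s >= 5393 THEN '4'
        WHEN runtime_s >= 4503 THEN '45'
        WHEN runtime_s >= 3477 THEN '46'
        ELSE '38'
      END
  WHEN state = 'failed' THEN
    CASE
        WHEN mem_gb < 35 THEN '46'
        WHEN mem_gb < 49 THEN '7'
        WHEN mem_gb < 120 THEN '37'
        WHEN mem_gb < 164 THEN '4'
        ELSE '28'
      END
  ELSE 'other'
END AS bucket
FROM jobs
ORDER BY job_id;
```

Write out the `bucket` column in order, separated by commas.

other, 37, other, other, 46, other, 17, 28, other, 45

job_id=900: state='killed' → outer ELSE → other
job_id=901: state='failed' → inner[mem_gb < 120] → 37
job_id=902: state='queued' → outer ELSE → other
job_id=903: state='done' → outer ELSE → other
job_id=904: state='failed' → inner[mem_gb < 35] → 46
job_id=905: state='done' → outer ELSE → other
job_id=906: state='running' → inner[runtime_s >= 6602] → 17
job_id=907: state='failed' → inner[ELSE] → 28
job_id=908: state='killed' → outer ELSE → other
job_id=909: state='running' → inner[runtime_s >= 4503] → 45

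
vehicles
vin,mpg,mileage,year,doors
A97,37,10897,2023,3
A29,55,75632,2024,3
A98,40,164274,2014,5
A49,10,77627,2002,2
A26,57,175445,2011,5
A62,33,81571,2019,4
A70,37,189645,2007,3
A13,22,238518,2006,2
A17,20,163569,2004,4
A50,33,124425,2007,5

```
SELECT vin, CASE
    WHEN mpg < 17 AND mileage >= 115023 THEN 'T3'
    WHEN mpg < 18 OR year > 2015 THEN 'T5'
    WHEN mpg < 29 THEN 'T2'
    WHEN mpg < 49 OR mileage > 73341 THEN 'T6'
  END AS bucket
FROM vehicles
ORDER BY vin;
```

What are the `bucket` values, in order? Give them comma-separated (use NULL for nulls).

T2, T2, T6, T5, T5, T6, T5, T6, T5, T6

vin=A13: mpg < 29 → T2
vin=A17: mpg < 29 → T2
vin=A26: mpg < 49 OR mileage > 73341 → T6
vin=A29: mpg < 18 OR year > 2015 → T5
vin=A49: mpg < 18 OR year > 2015 → T5
vin=A50: mpg < 49 OR mileage > 73341 → T6
vin=A62: mpg < 18 OR year > 2015 → T5
vin=A70: mpg < 49 OR mileage > 73341 → T6
vin=A97: mpg < 18 OR year > 2015 → T5
vin=A98: mpg < 49 OR mileage > 73341 → T6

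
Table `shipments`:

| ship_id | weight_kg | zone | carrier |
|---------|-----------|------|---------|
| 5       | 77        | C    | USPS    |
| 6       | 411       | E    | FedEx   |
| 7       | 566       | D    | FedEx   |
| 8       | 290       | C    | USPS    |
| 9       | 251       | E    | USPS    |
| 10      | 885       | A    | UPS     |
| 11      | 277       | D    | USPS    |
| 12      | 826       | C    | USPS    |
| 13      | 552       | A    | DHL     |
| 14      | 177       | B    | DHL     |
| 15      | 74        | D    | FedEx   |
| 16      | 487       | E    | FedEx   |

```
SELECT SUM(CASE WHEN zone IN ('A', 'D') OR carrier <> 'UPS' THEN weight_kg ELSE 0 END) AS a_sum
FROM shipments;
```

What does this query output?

4873

ship_id=5: ✓ → 77
ship_id=6: ✓ → 411
ship_id=7: ✓ → 566
ship_id=8: ✓ → 290
ship_id=9: ✓ → 251
ship_id=10: ✓ → 885
ship_id=11: ✓ → 277
ship_id=12: ✓ → 826
ship_id=13: ✓ → 552
ship_id=14: ✓ → 177
ship_id=15: ✓ → 74
ship_id=16: ✓ → 487
a_sum = 77 + 411 + 566 + 290 + 251 + 885 + 277 + 826 + 552 + 177 + 74 + 487 = 4873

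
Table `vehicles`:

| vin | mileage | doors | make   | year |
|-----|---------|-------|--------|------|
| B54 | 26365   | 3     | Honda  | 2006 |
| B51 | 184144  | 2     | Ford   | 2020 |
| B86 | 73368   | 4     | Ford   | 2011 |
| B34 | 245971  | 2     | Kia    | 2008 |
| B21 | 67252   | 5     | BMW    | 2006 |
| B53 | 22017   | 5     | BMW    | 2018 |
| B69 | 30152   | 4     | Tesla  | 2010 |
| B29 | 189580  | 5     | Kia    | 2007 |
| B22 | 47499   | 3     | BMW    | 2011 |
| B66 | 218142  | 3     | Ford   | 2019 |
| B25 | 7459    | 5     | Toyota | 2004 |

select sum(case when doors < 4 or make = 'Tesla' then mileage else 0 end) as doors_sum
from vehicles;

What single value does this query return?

vin=B54: ✓ → 26365
vin=B51: ✓ → 184144
vin=B86: ✗
vin=B34: ✓ → 245971
vin=B21: ✗
vin=B53: ✗
vin=B69: ✓ → 30152
vin=B29: ✗
vin=B22: ✓ → 47499
vin=B66: ✓ → 218142
vin=B25: ✗
doors_sum = 26365 + 184144 + 245971 + 30152 + 47499 + 218142 = 752273

752273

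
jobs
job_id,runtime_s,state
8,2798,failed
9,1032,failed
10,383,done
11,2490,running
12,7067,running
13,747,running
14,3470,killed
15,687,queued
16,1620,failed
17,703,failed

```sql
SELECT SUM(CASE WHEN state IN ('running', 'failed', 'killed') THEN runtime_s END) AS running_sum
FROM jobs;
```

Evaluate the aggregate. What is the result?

job_id=8: ✓ → 2798
job_id=9: ✓ → 1032
job_id=10: ✗
job_id=11: ✓ → 2490
job_id=12: ✓ → 7067
job_id=13: ✓ → 747
job_id=14: ✓ → 3470
job_id=15: ✗
job_id=16: ✓ → 1620
job_id=17: ✓ → 703
running_sum = 2798 + 1032 + 2490 + 7067 + 747 + 3470 + 1620 + 703 = 19927

19927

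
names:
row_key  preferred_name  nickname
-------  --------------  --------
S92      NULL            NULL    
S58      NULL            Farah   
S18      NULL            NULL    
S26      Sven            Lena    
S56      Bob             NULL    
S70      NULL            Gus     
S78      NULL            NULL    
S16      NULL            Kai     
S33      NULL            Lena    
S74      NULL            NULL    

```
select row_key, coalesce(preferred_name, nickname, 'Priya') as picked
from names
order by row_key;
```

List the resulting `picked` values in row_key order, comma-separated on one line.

row_key=S16: preferred_name=NULL, nickname=Kai → Kai
row_key=S18: preferred_name=NULL, nickname=NULL, → literal Priya → Priya
row_key=S26: preferred_name=Sven → Sven
row_key=S33: preferred_name=NULL, nickname=Lena → Lena
row_key=S56: preferred_name=Bob → Bob
row_key=S58: preferred_name=NULL, nickname=Farah → Farah
row_key=S70: preferred_name=NULL, nickname=Gus → Gus
row_key=S74: preferred_name=NULL, nickname=NULL, → literal Priya → Priya
row_key=S78: preferred_name=NULL, nickname=NULL, → literal Priya → Priya
row_key=S92: preferred_name=NULL, nickname=NULL, → literal Priya → Priya

Kai, Priya, Sven, Lena, Bob, Farah, Gus, Priya, Priya, Priya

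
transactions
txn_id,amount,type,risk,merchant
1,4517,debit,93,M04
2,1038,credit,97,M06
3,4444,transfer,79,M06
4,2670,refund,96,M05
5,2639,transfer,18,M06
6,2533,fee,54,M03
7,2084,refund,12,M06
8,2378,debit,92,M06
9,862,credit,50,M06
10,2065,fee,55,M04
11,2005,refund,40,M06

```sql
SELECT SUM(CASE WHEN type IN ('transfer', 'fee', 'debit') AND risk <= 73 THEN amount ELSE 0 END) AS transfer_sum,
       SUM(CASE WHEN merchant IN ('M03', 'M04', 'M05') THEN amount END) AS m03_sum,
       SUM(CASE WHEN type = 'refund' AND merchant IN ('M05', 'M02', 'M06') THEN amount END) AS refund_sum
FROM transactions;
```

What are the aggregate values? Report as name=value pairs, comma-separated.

[transfer_sum: type IN ('transfer', 'fee', 'debit') AND risk <= 73]
txn_id=1: ✗
txn_id=2: ✗
txn_id=3: ✗
txn_id=4: ✗
txn_id=5: ✓ → 2639
txn_id=6: ✓ → 2533
txn_id=7: ✗
txn_id=8: ✗
txn_id=9: ✗
txn_id=10: ✓ → 2065
txn_id=11: ✗
transfer_sum = 2639 + 2533 + 2065 = 7237
—
[m03_sum: merchant IN ('M03', 'M04', 'M05')]
txn_id=1: ✓ → 4517
txn_id=2: ✗
txn_id=3: ✗
txn_id=4: ✓ → 2670
txn_id=5: ✗
txn_id=6: ✓ → 2533
txn_id=7: ✗
txn_id=8: ✗
txn_id=9: ✗
txn_id=10: ✓ → 2065
txn_id=11: ✗
m03_sum = 4517 + 2670 + 2533 + 2065 = 11785
—
[refund_sum: type = 'refund' AND merchant IN ('M05', 'M02', 'M06')]
txn_id=1: ✗
txn_id=2: ✗
txn_id=3: ✗
txn_id=4: ✓ → 2670
txn_id=5: ✗
txn_id=6: ✗
txn_id=7: ✓ → 2084
txn_id=8: ✗
txn_id=9: ✗
txn_id=10: ✗
txn_id=11: ✓ → 2005
refund_sum = 2670 + 2084 + 2005 = 6759

transfer_sum=7237, m03_sum=11785, refund_sum=6759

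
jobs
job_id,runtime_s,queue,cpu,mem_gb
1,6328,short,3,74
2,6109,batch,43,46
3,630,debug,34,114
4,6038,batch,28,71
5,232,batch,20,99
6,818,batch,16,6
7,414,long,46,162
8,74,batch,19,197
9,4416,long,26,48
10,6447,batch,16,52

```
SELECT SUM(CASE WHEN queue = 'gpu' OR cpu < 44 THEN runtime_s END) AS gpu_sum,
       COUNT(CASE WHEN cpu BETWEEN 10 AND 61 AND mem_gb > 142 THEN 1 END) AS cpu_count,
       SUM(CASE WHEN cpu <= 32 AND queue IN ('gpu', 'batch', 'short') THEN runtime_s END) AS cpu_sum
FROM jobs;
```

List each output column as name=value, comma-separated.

gpu_sum=31092, cpu_count=2, cpu_sum=19937

[gpu_sum: queue = 'gpu' OR cpu < 44]
job_id=1: ✓ → 6328
job_id=2: ✓ → 6109
job_id=3: ✓ → 630
job_id=4: ✓ → 6038
job_id=5: ✓ → 232
job_id=6: ✓ → 818
job_id=7: ✗
job_id=8: ✓ → 74
job_id=9: ✓ → 4416
job_id=10: ✓ → 6447
gpu_sum = 6328 + 6109 + 630 + 6038 + 232 + 818 + 74 + 4416 + 6447 = 31092
—
[cpu_count: cpu BETWEEN 10 AND 61 AND mem_gb > 142]
job_id=1: ✗
job_id=2: ✗
job_id=3: ✗
job_id=4: ✗
job_id=5: ✗
job_id=6: ✗
job_id=7: ✓ → 1
job_id=8: ✓ → 1
job_id=9: ✗
job_id=10: ✗
cpu_count = COUNT(1, 1) = 2
—
[cpu_sum: cpu <= 32 AND queue IN ('gpu', 'batch', 'short')]
job_id=1: ✓ → 6328
job_id=2: ✗
job_id=3: ✗
job_id=4: ✓ → 6038
job_id=5: ✓ → 232
job_id=6: ✓ → 818
job_id=7: ✗
job_id=8: ✓ → 74
job_id=9: ✗
job_id=10: ✓ → 6447
cpu_sum = 6328 + 6038 + 232 + 818 + 74 + 6447 = 19937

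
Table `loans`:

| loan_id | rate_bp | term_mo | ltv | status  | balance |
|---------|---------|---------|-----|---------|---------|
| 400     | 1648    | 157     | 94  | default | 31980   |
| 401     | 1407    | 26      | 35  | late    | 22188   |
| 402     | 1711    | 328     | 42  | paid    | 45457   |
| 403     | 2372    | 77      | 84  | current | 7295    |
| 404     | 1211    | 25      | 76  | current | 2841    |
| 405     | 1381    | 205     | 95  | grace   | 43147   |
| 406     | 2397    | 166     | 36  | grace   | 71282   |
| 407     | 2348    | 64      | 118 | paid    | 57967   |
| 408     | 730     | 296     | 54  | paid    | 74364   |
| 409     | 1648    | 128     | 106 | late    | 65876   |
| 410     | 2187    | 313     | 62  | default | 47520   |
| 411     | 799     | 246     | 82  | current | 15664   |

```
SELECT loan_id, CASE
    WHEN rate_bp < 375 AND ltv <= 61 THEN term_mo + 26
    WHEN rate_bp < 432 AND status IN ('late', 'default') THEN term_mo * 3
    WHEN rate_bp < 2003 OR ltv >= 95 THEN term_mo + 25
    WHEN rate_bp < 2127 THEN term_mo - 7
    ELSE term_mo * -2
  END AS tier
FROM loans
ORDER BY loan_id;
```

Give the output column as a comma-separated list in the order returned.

loan_id=400: rate_bp < 2003 OR ltv >= 95 → 182
loan_id=401: rate_bp < 2003 OR ltv >= 95 → 51
loan_id=402: rate_bp < 2003 OR ltv >= 95 → 353
loan_id=403: ELSE → -154
loan_id=404: rate_bp < 2003 OR ltv >= 95 → 50
loan_id=405: rate_bp < 2003 OR ltv >= 95 → 230
loan_id=406: ELSE → -332
loan_id=407: rate_bp < 2003 OR ltv >= 95 → 89
loan_id=408: rate_bp < 2003 OR ltv >= 95 → 321
loan_id=409: rate_bp < 2003 OR ltv >= 95 → 153
loan_id=410: ELSE → -626
loan_id=411: rate_bp < 2003 OR ltv >= 95 → 271

182, 51, 353, -154, 50, 230, -332, 89, 321, 153, -626, 271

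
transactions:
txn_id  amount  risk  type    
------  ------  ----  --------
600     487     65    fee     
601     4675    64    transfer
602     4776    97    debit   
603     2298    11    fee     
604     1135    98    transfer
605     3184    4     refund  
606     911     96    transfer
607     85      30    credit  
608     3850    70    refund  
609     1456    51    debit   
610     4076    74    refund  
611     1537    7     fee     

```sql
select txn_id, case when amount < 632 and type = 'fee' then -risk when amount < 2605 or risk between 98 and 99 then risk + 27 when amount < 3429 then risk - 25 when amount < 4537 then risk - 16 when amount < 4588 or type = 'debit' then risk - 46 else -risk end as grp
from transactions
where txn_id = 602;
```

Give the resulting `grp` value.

txn_id = 602: amount=4776, risk=97, type=debit.
amount < 632 and type = 'fee' → false
amount < 2605 or risk between 98 and 99 → false
amount < 3429 → false
amount < 4537 → false
amount < 4588 or type = 'debit' → true → 51

51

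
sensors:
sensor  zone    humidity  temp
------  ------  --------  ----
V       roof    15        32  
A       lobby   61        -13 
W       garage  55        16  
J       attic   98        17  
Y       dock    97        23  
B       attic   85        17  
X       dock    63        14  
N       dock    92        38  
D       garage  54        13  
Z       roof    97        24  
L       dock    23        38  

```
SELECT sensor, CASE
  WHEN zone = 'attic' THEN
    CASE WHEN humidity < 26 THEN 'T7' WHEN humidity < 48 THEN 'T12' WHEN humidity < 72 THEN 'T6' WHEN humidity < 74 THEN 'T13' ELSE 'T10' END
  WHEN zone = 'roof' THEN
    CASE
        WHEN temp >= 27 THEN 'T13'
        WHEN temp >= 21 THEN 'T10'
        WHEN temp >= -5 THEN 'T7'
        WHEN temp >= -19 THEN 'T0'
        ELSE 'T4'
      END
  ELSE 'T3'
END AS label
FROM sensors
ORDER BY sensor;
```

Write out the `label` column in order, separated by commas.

sensor=A: zone='lobby' → outer ELSE → T3
sensor=B: zone='attic' → inner[ELSE] → T10
sensor=D: zone='garage' → outer ELSE → T3
sensor=J: zone='attic' → inner[ELSE] → T10
sensor=L: zone='dock' → outer ELSE → T3
sensor=N: zone='dock' → outer ELSE → T3
sensor=V: zone='roof' → inner[temp >= 27] → T13
sensor=W: zone='garage' → outer ELSE → T3
sensor=X: zone='dock' → outer ELSE → T3
sensor=Y: zone='dock' → outer ELSE → T3
sensor=Z: zone='roof' → inner[temp >= 21] → T10

T3, T10, T3, T10, T3, T3, T13, T3, T3, T3, T10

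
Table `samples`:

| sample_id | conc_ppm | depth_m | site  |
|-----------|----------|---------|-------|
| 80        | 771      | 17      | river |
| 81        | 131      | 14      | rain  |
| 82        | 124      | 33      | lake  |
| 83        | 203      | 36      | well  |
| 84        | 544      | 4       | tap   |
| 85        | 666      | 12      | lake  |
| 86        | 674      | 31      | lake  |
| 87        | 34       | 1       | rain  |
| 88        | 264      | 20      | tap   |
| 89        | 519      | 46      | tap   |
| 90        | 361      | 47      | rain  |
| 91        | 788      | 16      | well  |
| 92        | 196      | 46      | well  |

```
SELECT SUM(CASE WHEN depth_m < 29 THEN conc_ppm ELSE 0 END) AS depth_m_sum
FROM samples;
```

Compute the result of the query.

sample_id=80: ✓ → 771
sample_id=81: ✓ → 131
sample_id=82: ✗
sample_id=83: ✗
sample_id=84: ✓ → 544
sample_id=85: ✓ → 666
sample_id=86: ✗
sample_id=87: ✓ → 34
sample_id=88: ✓ → 264
sample_id=89: ✗
sample_id=90: ✗
sample_id=91: ✓ → 788
sample_id=92: ✗
depth_m_sum = 771 + 131 + 544 + 666 + 34 + 264 + 788 = 3198

3198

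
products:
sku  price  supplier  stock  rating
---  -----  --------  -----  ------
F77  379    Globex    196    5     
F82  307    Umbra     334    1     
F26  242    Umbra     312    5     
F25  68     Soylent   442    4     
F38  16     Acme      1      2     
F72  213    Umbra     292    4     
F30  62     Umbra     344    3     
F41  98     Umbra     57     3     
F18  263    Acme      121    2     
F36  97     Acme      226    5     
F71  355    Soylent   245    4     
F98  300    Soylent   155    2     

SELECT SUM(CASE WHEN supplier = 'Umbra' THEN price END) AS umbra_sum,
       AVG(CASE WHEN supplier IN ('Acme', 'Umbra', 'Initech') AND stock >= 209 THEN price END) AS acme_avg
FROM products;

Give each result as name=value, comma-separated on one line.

[umbra_sum: supplier = 'Umbra']
sku=F77: ✗
sku=F82: ✓ → 307
sku=F26: ✓ → 242
sku=F25: ✗
sku=F38: ✗
sku=F72: ✓ → 213
sku=F30: ✓ → 62
sku=F41: ✓ → 98
sku=F18: ✗
sku=F36: ✗
sku=F71: ✗
sku=F98: ✗
umbra_sum = 307 + 242 + 213 + 62 + 98 = 922
—
[acme_avg: supplier IN ('Acme', 'Umbra', 'Initech') AND stock >= 209]
sku=F77: ✗
sku=F82: ✓ → 307
sku=F26: ✓ → 242
sku=F25: ✗
sku=F38: ✗
sku=F72: ✓ → 213
sku=F30: ✓ → 62
sku=F41: ✗
sku=F18: ✗
sku=F36: ✓ → 97
sku=F71: ✗
sku=F98: ✗
acme_avg = (307 + 242 + 213 + 62 + 97) / 5 = 184.2

umbra_sum=922, acme_avg=184.2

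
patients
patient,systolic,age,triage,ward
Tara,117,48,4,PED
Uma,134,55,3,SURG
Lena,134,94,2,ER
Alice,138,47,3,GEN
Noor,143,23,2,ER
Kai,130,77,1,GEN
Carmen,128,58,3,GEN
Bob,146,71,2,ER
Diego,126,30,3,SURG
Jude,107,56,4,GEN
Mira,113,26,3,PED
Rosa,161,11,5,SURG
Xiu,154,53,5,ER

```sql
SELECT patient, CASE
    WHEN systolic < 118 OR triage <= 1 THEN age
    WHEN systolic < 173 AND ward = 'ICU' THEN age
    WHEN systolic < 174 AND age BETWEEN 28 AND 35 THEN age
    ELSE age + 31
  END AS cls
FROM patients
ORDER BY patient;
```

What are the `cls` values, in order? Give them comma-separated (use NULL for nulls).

patient=Alice: ELSE → 78
patient=Bob: ELSE → 102
patient=Carmen: ELSE → 89
patient=Diego: systolic < 174 AND age BETWEEN 28 AND 35 → 30
patient=Jude: systolic < 118 OR triage <= 1 → 56
patient=Kai: systolic < 118 OR triage <= 1 → 77
patient=Lena: ELSE → 125
patient=Mira: systolic < 118 OR triage <= 1 → 26
patient=Noor: ELSE → 54
patient=Rosa: ELSE → 42
patient=Tara: systolic < 118 OR triage <= 1 → 48
patient=Uma: ELSE → 86
patient=Xiu: ELSE → 84

78, 102, 89, 30, 56, 77, 125, 26, 54, 42, 48, 86, 84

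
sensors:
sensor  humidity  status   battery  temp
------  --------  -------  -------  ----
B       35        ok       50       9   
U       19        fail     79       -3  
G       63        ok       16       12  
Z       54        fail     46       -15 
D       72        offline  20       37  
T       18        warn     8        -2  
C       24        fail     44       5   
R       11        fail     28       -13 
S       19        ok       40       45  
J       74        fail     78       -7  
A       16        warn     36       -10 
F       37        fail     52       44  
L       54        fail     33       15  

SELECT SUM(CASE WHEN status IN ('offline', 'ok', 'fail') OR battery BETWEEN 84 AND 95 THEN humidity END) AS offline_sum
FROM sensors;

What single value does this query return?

sensor=B: ✓ → 35
sensor=U: ✓ → 19
sensor=G: ✓ → 63
sensor=Z: ✓ → 54
sensor=D: ✓ → 72
sensor=T: ✗
sensor=C: ✓ → 24
sensor=R: ✓ → 11
sensor=S: ✓ → 19
sensor=J: ✓ → 74
sensor=A: ✗
sensor=F: ✓ → 37
sensor=L: ✓ → 54
offline_sum = 35 + 19 + 63 + 54 + 72 + 24 + 11 + 19 + 74 + 37 + 54 = 462

462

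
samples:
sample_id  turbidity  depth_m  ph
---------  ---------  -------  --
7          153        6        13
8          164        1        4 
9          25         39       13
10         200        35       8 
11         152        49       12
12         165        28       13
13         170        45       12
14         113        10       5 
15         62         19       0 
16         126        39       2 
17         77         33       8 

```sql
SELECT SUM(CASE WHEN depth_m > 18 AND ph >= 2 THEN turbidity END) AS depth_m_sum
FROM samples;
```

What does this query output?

sample_id=7: ✗
sample_id=8: ✗
sample_id=9: ✓ → 25
sample_id=10: ✓ → 200
sample_id=11: ✓ → 152
sample_id=12: ✓ → 165
sample_id=13: ✓ → 170
sample_id=14: ✗
sample_id=15: ✗
sample_id=16: ✓ → 126
sample_id=17: ✓ → 77
depth_m_sum = 25 + 200 + 152 + 165 + 170 + 126 + 77 = 915

915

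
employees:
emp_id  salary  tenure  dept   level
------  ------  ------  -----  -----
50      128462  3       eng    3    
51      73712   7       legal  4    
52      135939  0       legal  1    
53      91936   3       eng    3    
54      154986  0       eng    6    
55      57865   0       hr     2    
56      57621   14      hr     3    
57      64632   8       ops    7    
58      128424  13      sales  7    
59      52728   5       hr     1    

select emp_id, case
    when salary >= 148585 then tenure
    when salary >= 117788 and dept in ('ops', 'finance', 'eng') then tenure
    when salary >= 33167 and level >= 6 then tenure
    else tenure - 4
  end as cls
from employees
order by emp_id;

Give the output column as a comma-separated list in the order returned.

emp_id=50: salary >= 117788 and dept in ('ops', 'finance', 'eng') → 3
emp_id=51: ELSE → 3
emp_id=52: ELSE → -4
emp_id=53: ELSE → -1
emp_id=54: salary >= 148585 → 0
emp_id=55: ELSE → -4
emp_id=56: ELSE → 10
emp_id=57: salary >= 33167 and level >= 6 → 8
emp_id=58: salary >= 33167 and level >= 6 → 13
emp_id=59: ELSE → 1

3, 3, -4, -1, 0, -4, 10, 8, 13, 1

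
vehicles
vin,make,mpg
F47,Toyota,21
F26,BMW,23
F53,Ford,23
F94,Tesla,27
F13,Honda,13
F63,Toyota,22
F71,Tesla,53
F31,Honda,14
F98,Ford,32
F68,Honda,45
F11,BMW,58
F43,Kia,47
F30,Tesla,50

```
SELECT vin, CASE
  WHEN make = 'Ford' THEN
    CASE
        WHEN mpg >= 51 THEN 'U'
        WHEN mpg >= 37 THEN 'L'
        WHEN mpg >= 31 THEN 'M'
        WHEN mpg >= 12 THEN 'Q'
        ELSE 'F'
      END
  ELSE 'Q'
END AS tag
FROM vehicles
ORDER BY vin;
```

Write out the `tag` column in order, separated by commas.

Q, Q, Q, Q, Q, Q, Q, Q, Q, Q, Q, Q, M

vin=F11: make='BMW' → outer ELSE → Q
vin=F13: make='Honda' → outer ELSE → Q
vin=F26: make='BMW' → outer ELSE → Q
vin=F30: make='Tesla' → outer ELSE → Q
vin=F31: make='Honda' → outer ELSE → Q
vin=F43: make='Kia' → outer ELSE → Q
vin=F47: make='Toyota' → outer ELSE → Q
vin=F53: make='Ford' → inner[mpg >= 12] → Q
vin=F63: make='Toyota' → outer ELSE → Q
vin=F68: make='Honda' → outer ELSE → Q
vin=F71: make='Tesla' → outer ELSE → Q
vin=F94: make='Tesla' → outer ELSE → Q
vin=F98: make='Ford' → inner[mpg >= 31] → M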